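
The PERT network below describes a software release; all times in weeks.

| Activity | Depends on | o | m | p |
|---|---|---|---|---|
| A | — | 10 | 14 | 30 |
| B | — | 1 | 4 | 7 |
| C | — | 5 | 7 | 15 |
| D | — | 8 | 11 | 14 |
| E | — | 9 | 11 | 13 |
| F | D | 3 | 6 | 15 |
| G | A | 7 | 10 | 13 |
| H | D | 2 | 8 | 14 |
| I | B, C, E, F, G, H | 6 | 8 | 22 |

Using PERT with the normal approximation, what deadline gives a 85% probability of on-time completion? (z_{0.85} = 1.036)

40.5 weeks

te_A = (10 + 4·14 + 30)/6 = 96/6 = 16; σ²_A = ((30−10)/6)² = 11.111
te_B = (1 + 4·4 + 7)/6 = 24/6 = 4; σ²_B = ((7−1)/6)² = 1.000
te_C = (5 + 4·7 + 15)/6 = 48/6 = 8; σ²_C = ((15−5)/6)² = 2.778
te_D = (8 + 4·11 + 14)/6 = 66/6 = 11; σ²_D = ((14−8)/6)² = 1.000
te_E = (9 + 4·11 + 13)/6 = 66/6 = 11; σ²_E = ((13−9)/6)² = 0.444
te_F = (3 + 4·6 + 15)/6 = 42/6 = 7; σ²_F = ((15−3)/6)² = 4.000
te_G = (7 + 4·10 + 13)/6 = 60/6 = 10; σ²_G = ((13−7)/6)² = 1.000
te_H = (2 + 4·8 + 14)/6 = 48/6 = 8; σ²_H = ((14−2)/6)² = 4.000
te_I = (6 + 4·8 + 22)/6 = 60/6 = 10; σ²_I = ((22−6)/6)² = 7.111

Forward pass:
ES_A = 0; EF_A = 16
ES_B = 0; EF_B = 4
ES_C = 0; EF_C = 8
ES_D = 0; EF_D = 11
ES_E = 0; EF_E = 11
ES_F = 11; EF_F = 11+7 = 18
ES_G = 16; EF_G = 16+10 = 26
ES_H = 11; EF_H = 11+8 = 19
ES_I = max(EF_B=4, EF_C=8, EF_E=11, EF_F=18, EF_G=26, EF_H=19) = 26; EF_I = 26+10 = 36
Expected project duration μ = 36 weeks. Critical path: A → G → I.

Variance along critical path = 11.111 + 1.000 + 7.111 = 19.222; σ = 4.384 weeks.
D = μ + z·σ = 36 + 1.036·4.384 = 40.5 weeks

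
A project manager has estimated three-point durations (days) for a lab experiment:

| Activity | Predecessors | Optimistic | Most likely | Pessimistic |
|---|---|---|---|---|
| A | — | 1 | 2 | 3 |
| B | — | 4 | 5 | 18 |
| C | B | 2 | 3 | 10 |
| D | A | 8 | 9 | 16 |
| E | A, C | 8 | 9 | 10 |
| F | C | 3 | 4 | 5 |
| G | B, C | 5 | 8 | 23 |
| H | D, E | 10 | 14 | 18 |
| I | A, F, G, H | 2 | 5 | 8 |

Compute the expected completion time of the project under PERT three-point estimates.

te_A = (1 + 4·2 + 3)/6 = 12/6 = 2
te_B = (4 + 4·5 + 18)/6 = 42/6 = 7
te_C = (2 + 4·3 + 10)/6 = 24/6 = 4
te_D = (8 + 4·9 + 16)/6 = 60/6 = 10
te_E = (8 + 4·9 + 10)/6 = 54/6 = 9
te_F = (3 + 4·4 + 5)/6 = 24/6 = 4
te_G = (5 + 4·8 + 23)/6 = 60/6 = 10
te_H = (10 + 4·14 + 18)/6 = 84/6 = 14
te_I = (2 + 4·5 + 8)/6 = 30/6 = 5

Forward pass:
ES_A = 0; EF_A = 2
ES_B = 0; EF_B = 7
ES_C = 7; EF_C = 7+4 = 11
ES_D = 2; EF_D = 2+10 = 12
ES_E = max(EF_A=2, EF_C=11) = 11; EF_E = 11+9 = 20
ES_F = 11; EF_F = 11+4 = 15
ES_G = max(EF_B=7, EF_C=11) = 11; EF_G = 11+10 = 21
ES_H = max(EF_D=12, EF_E=20) = 20; EF_H = 20+14 = 34
ES_I = max(EF_A=2, EF_F=15, EF_G=21, EF_H=34) = 34; EF_I = 34+5 = 39
Expected project duration μ = 39 days. Critical path: B → C → E → H → I.

39 days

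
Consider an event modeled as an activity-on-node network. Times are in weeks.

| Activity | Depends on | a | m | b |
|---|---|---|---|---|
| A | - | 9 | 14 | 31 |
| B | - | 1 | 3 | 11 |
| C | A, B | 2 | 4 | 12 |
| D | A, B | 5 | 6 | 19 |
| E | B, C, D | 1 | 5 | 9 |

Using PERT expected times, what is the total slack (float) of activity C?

3 weeks

te_A = (9 + 4·14 + 31)/6 = 96/6 = 16
te_B = (1 + 4·3 + 11)/6 = 24/6 = 4
te_C = (2 + 4·4 + 12)/6 = 30/6 = 5
te_D = (5 + 4·6 + 19)/6 = 48/6 = 8
te_E = (1 + 4·5 + 9)/6 = 30/6 = 5

Forward pass:
ES_A = 0; EF_A = 16
ES_B = 0; EF_B = 4
ES_C = max(EF_A=16, EF_B=4) = 16; EF_C = 16+5 = 21
ES_D = max(EF_A=16, EF_B=4) = 16; EF_D = 16+8 = 24
ES_E = max(EF_B=4, EF_C=21, EF_D=24) = 24; EF_E = 24+5 = 29
Expected project duration μ = 29 weeks. Critical path: A → D → E.

Backward pass:
LF_E = 29; LS_E = 29−5 = 24
LF_D = LS_E = 24; LS_D = 24−8 = 16
LF_C = LS_E = 24; LS_C = 24−5 = 19
LF_B = min(LS_C=19, LS_D=16, LS_E=24) = 16; LS_B = 16−4 = 12
LF_A = min(LS_C=19, LS_D=16) = 16; LS_A = 16−16 = 0
Slack_C = LS_C − ES_C = 19 − 16 = 3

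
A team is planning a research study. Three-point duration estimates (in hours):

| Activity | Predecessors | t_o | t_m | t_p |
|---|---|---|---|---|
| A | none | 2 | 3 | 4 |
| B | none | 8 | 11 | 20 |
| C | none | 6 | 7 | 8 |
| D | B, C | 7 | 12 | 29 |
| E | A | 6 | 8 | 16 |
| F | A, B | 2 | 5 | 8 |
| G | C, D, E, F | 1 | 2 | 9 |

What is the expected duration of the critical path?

te_A = (2 + 4·3 + 4)/6 = 18/6 = 3
te_B = (8 + 4·11 + 20)/6 = 72/6 = 12
te_C = (6 + 4·7 + 8)/6 = 42/6 = 7
te_D = (7 + 4·12 + 29)/6 = 84/6 = 14
te_E = (6 + 4·8 + 16)/6 = 54/6 = 9
te_F = (2 + 4·5 + 8)/6 = 30/6 = 5
te_G = (1 + 4·2 + 9)/6 = 18/6 = 3

Forward pass:
ES_A = 0; EF_A = 3
ES_B = 0; EF_B = 12
ES_C = 0; EF_C = 7
ES_D = max(EF_B=12, EF_C=7) = 12; EF_D = 12+14 = 26
ES_E = 3; EF_E = 3+9 = 12
ES_F = max(EF_A=3, EF_B=12) = 12; EF_F = 12+5 = 17
ES_G = max(EF_C=7, EF_D=26, EF_E=12, EF_F=17) = 26; EF_G = 26+3 = 29
Expected project duration μ = 29 hours. Critical path: B → D → G.

29 hours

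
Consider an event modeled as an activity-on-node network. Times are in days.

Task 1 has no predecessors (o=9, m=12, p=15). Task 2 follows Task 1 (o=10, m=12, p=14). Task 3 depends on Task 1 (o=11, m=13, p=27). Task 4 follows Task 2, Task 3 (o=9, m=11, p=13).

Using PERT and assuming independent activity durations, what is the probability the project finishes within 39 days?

0.634

te_Task 1 = (9 + 4·12 + 15)/6 = 72/6 = 12; σ²_Task 1 = ((15−9)/6)² = 1.000
te_Task 2 = (10 + 4·12 + 14)/6 = 72/6 = 12; σ²_Task 2 = ((14−10)/6)² = 0.444
te_Task 3 = (11 + 4·13 + 27)/6 = 90/6 = 15; σ²_Task 3 = ((27−11)/6)² = 7.111
te_Task 4 = (9 + 4·11 + 13)/6 = 66/6 = 11; σ²_Task 4 = ((13−9)/6)² = 0.444

Forward pass:
ES_Task 1 = 0; EF_Task 1 = 12
ES_Task 2 = 12; EF_Task 2 = 12+12 = 24
ES_Task 3 = 12; EF_Task 3 = 12+15 = 27
ES_Task 4 = max(EF_Task 2=24, EF_Task 3=27) = 27; EF_Task 4 = 27+11 = 38
Expected project duration μ = 38 days. Critical path: Task 1 → Task 3 → Task 4.

Variance along critical path = 1.000 + 7.111 + 0.444 = 8.556; σ = √8.556 = 2.925 days.
Z = (39 − 38) / 2.925 = 0.342
P(T ≤ 39) = Φ(0.342) ≈ 0.634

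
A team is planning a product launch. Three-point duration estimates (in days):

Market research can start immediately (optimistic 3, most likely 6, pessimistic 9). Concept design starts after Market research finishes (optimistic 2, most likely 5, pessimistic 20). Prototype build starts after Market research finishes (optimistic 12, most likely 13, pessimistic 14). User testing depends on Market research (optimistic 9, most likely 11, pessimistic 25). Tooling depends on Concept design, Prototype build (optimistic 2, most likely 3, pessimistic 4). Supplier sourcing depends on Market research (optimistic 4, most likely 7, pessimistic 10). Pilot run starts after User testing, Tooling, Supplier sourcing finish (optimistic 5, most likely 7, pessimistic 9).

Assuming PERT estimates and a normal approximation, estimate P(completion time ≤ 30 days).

0.781

te_Market research = (3 + 4·6 + 9)/6 = 36/6 = 6; σ²_Market research = ((9−3)/6)² = 1.000
te_Concept design = (2 + 4·5 + 20)/6 = 42/6 = 7; σ²_Concept design = ((20−2)/6)² = 9.000
te_Prototype build = (12 + 4·13 + 14)/6 = 78/6 = 13; σ²_Prototype build = ((14−12)/6)² = 0.111
te_User testing = (9 + 4·11 + 25)/6 = 78/6 = 13; σ²_User testing = ((25−9)/6)² = 7.111
te_Tooling = (2 + 4·3 + 4)/6 = 18/6 = 3; σ²_Tooling = ((4−2)/6)² = 0.111
te_Supplier sourcing = (4 + 4·7 + 10)/6 = 42/6 = 7; σ²_Supplier sourcing = ((10−4)/6)² = 1.000
te_Pilot run = (5 + 4·7 + 9)/6 = 42/6 = 7; σ²_Pilot run = ((9−5)/6)² = 0.444

Forward pass:
ES_Market research = 0; EF_Market research = 6
ES_Concept design = 6; EF_Concept design = 6+7 = 13
ES_Prototype build = 6; EF_Prototype build = 6+13 = 19
ES_User testing = 6; EF_User testing = 6+13 = 19
ES_Tooling = max(EF_Concept design=13, EF_Prototype build=19) = 19; EF_Tooling = 19+3 = 22
ES_Supplier sourcing = 6; EF_Supplier sourcing = 6+7 = 13
ES_Pilot run = max(EF_User testing=19, EF_Tooling=22, EF_Supplier sourcing=13) = 22; EF_Pilot run = 22+7 = 29
Expected project duration μ = 29 days. Critical path: Market research → Prototype build → Tooling → Pilot run.

Variance along critical path = 1.000 + 0.111 + 0.111 + 0.444 = 1.667; σ = √1.667 = 1.291 days.
Z = (30 − 29) / 1.291 = 0.775
P(T ≤ 30) = Φ(0.775) ≈ 0.781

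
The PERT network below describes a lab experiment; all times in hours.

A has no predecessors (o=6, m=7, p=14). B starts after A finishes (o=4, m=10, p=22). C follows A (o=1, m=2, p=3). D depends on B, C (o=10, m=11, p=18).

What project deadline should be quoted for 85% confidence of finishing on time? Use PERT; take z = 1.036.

34.7 hours

te_A = (6 + 4·7 + 14)/6 = 48/6 = 8; σ²_A = ((14−6)/6)² = 1.778
te_B = (4 + 4·10 + 22)/6 = 66/6 = 11; σ²_B = ((22−4)/6)² = 9.000
te_C = (1 + 4·2 + 3)/6 = 12/6 = 2; σ²_C = ((3−1)/6)² = 0.111
te_D = (10 + 4·11 + 18)/6 = 72/6 = 12; σ²_D = ((18−10)/6)² = 1.778

Forward pass:
ES_A = 0; EF_A = 8
ES_B = 8; EF_B = 8+11 = 19
ES_C = 8; EF_C = 8+2 = 10
ES_D = max(EF_B=19, EF_C=10) = 19; EF_D = 19+12 = 31
Expected project duration μ = 31 hours. Critical path: A → B → D.

Variance along critical path = 1.778 + 9.000 + 1.778 = 12.556; σ = 3.543 hours.
D = μ + z·σ = 31 + 1.036·3.543 = 34.7 hours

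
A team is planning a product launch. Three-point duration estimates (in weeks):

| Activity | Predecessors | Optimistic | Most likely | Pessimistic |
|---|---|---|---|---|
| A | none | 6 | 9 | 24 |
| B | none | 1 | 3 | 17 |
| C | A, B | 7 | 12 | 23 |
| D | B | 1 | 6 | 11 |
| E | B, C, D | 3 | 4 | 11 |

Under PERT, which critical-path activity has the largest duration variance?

A

te_A = (6 + 4·9 + 24)/6 = 66/6 = 11; σ²_A = ((24−6)/6)² = 9.000
te_B = (1 + 4·3 + 17)/6 = 30/6 = 5; σ²_B = ((17−1)/6)² = 7.111
te_C = (7 + 4·12 + 23)/6 = 78/6 = 13; σ²_C = ((23−7)/6)² = 7.111
te_D = (1 + 4·6 + 11)/6 = 36/6 = 6; σ²_D = ((11−1)/6)² = 2.778
te_E = (3 + 4·4 + 11)/6 = 30/6 = 5; σ²_E = ((11−3)/6)² = 1.778

Forward pass:
ES_A = 0; EF_A = 11
ES_B = 0; EF_B = 5
ES_C = max(EF_A=11, EF_B=5) = 11; EF_C = 11+13 = 24
ES_D = 5; EF_D = 5+6 = 11
ES_E = max(EF_B=5, EF_C=24, EF_D=11) = 24; EF_E = 24+5 = 29
Expected project duration μ = 29 weeks. Critical path: A → C → E.

Variances on critical path: σ²_A=9.000, σ²_C=7.111, σ²_E=1.778.
Largest is σ²_A = 9.000.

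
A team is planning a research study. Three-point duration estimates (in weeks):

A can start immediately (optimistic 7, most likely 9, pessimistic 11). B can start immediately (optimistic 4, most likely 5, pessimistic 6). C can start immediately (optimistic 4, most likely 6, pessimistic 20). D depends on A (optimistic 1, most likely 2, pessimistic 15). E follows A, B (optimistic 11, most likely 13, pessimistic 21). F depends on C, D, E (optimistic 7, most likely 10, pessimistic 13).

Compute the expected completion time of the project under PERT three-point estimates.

33 weeks

te_A = (7 + 4·9 + 11)/6 = 54/6 = 9
te_B = (4 + 4·5 + 6)/6 = 30/6 = 5
te_C = (4 + 4·6 + 20)/6 = 48/6 = 8
te_D = (1 + 4·2 + 15)/6 = 24/6 = 4
te_E = (11 + 4·13 + 21)/6 = 84/6 = 14
te_F = (7 + 4·10 + 13)/6 = 60/6 = 10

Forward pass:
ES_A = 0; EF_A = 9
ES_B = 0; EF_B = 5
ES_C = 0; EF_C = 8
ES_D = 9; EF_D = 9+4 = 13
ES_E = max(EF_A=9, EF_B=5) = 9; EF_E = 9+14 = 23
ES_F = max(EF_C=8, EF_D=13, EF_E=23) = 23; EF_F = 23+10 = 33
Expected project duration μ = 33 weeks. Critical path: A → E → F.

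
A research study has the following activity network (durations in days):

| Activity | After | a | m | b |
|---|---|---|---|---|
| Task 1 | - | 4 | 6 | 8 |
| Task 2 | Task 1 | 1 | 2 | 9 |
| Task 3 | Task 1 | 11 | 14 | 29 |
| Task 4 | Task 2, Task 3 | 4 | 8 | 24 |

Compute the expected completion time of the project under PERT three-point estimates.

32 days

te_Task 1 = (4 + 4·6 + 8)/6 = 36/6 = 6
te_Task 2 = (1 + 4·2 + 9)/6 = 18/6 = 3
te_Task 3 = (11 + 4·14 + 29)/6 = 96/6 = 16
te_Task 4 = (4 + 4·8 + 24)/6 = 60/6 = 10

Forward pass:
ES_Task 1 = 0; EF_Task 1 = 6
ES_Task 2 = 6; EF_Task 2 = 6+3 = 9
ES_Task 3 = 6; EF_Task 3 = 6+16 = 22
ES_Task 4 = max(EF_Task 2=9, EF_Task 3=22) = 22; EF_Task 4 = 22+10 = 32
Expected project duration μ = 32 days. Critical path: Task 1 → Task 3 → Task 4.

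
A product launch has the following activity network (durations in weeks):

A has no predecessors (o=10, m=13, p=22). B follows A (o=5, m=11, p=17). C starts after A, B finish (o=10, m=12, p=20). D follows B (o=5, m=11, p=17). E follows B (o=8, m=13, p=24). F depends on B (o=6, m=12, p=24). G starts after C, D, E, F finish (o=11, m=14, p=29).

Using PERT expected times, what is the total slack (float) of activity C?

te_A = (10 + 4·13 + 22)/6 = 84/6 = 14
te_B = (5 + 4·11 + 17)/6 = 66/6 = 11
te_C = (10 + 4·12 + 20)/6 = 78/6 = 13
te_D = (5 + 4·11 + 17)/6 = 66/6 = 11
te_E = (8 + 4·13 + 24)/6 = 84/6 = 14
te_F = (6 + 4·12 + 24)/6 = 78/6 = 13
te_G = (11 + 4·14 + 29)/6 = 96/6 = 16

Forward pass:
ES_A = 0; EF_A = 14
ES_B = 14; EF_B = 14+11 = 25
ES_C = max(EF_A=14, EF_B=25) = 25; EF_C = 25+13 = 38
ES_D = 25; EF_D = 25+11 = 36
ES_E = 25; EF_E = 25+14 = 39
ES_F = 25; EF_F = 25+13 = 38
ES_G = max(EF_C=38, EF_D=36, EF_E=39, EF_F=38) = 39; EF_G = 39+16 = 55
Expected project duration μ = 55 weeks. Critical path: A → B → E → G.

Backward pass:
LF_G = 55; LS_G = 55−16 = 39
LF_F = LS_G = 39; LS_F = 39−13 = 26
LF_E = LS_G = 39; LS_E = 39−14 = 25
LF_D = LS_G = 39; LS_D = 39−11 = 28
LF_C = LS_G = 39; LS_C = 39−13 = 26
LF_B = min(LS_C=26, LS_D=28, LS_E=25, LS_F=26) = 25; LS_B = 25−11 = 14
LF_A = min(LS_B=14, LS_C=26) = 14; LS_A = 14−14 = 0
Slack_C = LS_C − ES_C = 26 − 25 = 1

1 weeks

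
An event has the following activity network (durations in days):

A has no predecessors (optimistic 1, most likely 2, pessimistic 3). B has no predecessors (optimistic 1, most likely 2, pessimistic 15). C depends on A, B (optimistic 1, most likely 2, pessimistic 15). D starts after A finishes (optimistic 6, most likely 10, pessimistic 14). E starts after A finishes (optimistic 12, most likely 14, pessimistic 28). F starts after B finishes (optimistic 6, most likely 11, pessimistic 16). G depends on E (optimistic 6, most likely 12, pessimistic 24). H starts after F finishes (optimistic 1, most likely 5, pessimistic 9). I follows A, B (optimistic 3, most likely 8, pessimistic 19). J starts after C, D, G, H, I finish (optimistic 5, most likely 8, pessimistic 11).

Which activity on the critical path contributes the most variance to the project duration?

G

te_A = (1 + 4·2 + 3)/6 = 12/6 = 2; σ²_A = ((3−1)/6)² = 0.111
te_B = (1 + 4·2 + 15)/6 = 24/6 = 4; σ²_B = ((15−1)/6)² = 5.444
te_C = (1 + 4·2 + 15)/6 = 24/6 = 4; σ²_C = ((15−1)/6)² = 5.444
te_D = (6 + 4·10 + 14)/6 = 60/6 = 10; σ²_D = ((14−6)/6)² = 1.778
te_E = (12 + 4·14 + 28)/6 = 96/6 = 16; σ²_E = ((28−12)/6)² = 7.111
te_F = (6 + 4·11 + 16)/6 = 66/6 = 11; σ²_F = ((16−6)/6)² = 2.778
te_G = (6 + 4·12 + 24)/6 = 78/6 = 13; σ²_G = ((24−6)/6)² = 9.000
te_H = (1 + 4·5 + 9)/6 = 30/6 = 5; σ²_H = ((9−1)/6)² = 1.778
te_I = (3 + 4·8 + 19)/6 = 54/6 = 9; σ²_I = ((19−3)/6)² = 7.111
te_J = (5 + 4·8 + 11)/6 = 48/6 = 8; σ²_J = ((11−5)/6)² = 1.000

Forward pass:
ES_A = 0; EF_A = 2
ES_B = 0; EF_B = 4
ES_C = max(EF_A=2, EF_B=4) = 4; EF_C = 4+4 = 8
ES_D = 2; EF_D = 2+10 = 12
ES_E = 2; EF_E = 2+16 = 18
ES_F = 4; EF_F = 4+11 = 15
ES_G = 18; EF_G = 18+13 = 31
ES_H = 15; EF_H = 15+5 = 20
ES_I = max(EF_A=2, EF_B=4) = 4; EF_I = 4+9 = 13
ES_J = max(EF_C=8, EF_D=12, EF_G=31, EF_H=20, EF_I=13) = 31; EF_J = 31+8 = 39
Expected project duration μ = 39 days. Critical path: A → E → G → J.

Variances on critical path: σ²_A=0.111, σ²_E=7.111, σ²_G=9.000, σ²_J=1.000.
Largest is σ²_G = 9.000.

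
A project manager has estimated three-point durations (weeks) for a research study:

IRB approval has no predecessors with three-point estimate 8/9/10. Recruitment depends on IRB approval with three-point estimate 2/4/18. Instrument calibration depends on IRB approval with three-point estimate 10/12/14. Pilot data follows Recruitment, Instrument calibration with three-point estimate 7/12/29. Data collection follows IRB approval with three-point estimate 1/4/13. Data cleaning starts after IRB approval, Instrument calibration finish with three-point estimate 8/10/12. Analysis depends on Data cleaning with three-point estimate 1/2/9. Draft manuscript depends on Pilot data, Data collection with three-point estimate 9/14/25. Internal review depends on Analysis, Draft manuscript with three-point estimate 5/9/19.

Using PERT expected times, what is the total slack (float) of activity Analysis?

te_IRB approval = (8 + 4·9 + 10)/6 = 54/6 = 9
te_Recruitment = (2 + 4·4 + 18)/6 = 36/6 = 6
te_Instrument calibration = (10 + 4·12 + 14)/6 = 72/6 = 12
te_Pilot data = (7 + 4·12 + 29)/6 = 84/6 = 14
te_Data collection = (1 + 4·4 + 13)/6 = 30/6 = 5
te_Data cleaning = (8 + 4·10 + 12)/6 = 60/6 = 10
te_Analysis = (1 + 4·2 + 9)/6 = 18/6 = 3
te_Draft manuscript = (9 + 4·14 + 25)/6 = 90/6 = 15
te_Internal review = (5 + 4·9 + 19)/6 = 60/6 = 10

Forward pass:
ES_IRB approval = 0; EF_IRB approval = 9
ES_Recruitment = 9; EF_Recruitment = 9+6 = 15
ES_Instrument calibration = 9; EF_Instrument calibration = 9+12 = 21
ES_Pilot data = max(EF_Recruitment=15, EF_Instrument calibration=21) = 21; EF_Pilot data = 21+14 = 35
ES_Data collection = 9; EF_Data collection = 9+5 = 14
ES_Data cleaning = max(EF_IRB approval=9, EF_Instrument calibration=21) = 21; EF_Data cleaning = 21+10 = 31
ES_Analysis = 31; EF_Analysis = 31+3 = 34
ES_Draft manuscript = max(EF_Pilot data=35, EF_Data collection=14) = 35; EF_Draft manuscript = 35+15 = 50
ES_Internal review = max(EF_Analysis=34, EF_Draft manuscript=50) = 50; EF_Internal review = 50+10 = 60
Expected project duration μ = 60 weeks. Critical path: IRB approval → Instrument calibration → Pilot data → Draft manuscript → Internal review.

Backward pass:
LF_Internal review = 60; LS_Internal review = 60−10 = 50
LF_Draft manuscript = LS_Internal review = 50; LS_Draft manuscript = 50−15 = 35
LF_Analysis = LS_Internal review = 50; LS_Analysis = 50−3 = 47
LF_Data cleaning = LS_Analysis = 47; LS_Data cleaning = 47−10 = 37
LF_Data collection = LS_Draft manuscript = 35; LS_Data collection = 35−5 = 30
LF_Pilot data = LS_Draft manuscript = 35; LS_Pilot data = 35−14 = 21
LF_Instrument calibration = min(LS_Pilot data=21, LS_Data cleaning=37) = 21; LS_Instrument calibration = 21−12 = 9
LF_Recruitment = LS_Pilot data = 21; LS_Recruitment = 21−6 = 15
LF_IRB approval = min(LS_Recruitment=15, LS_Instrument calibration=9, LS_Data collection=30, LS_Data cleaning=37) = 9; LS_IRB approval = 9−9 = 0
Slack_Analysis = LS_Analysis − ES_Analysis = 47 − 31 = 16

16 weeks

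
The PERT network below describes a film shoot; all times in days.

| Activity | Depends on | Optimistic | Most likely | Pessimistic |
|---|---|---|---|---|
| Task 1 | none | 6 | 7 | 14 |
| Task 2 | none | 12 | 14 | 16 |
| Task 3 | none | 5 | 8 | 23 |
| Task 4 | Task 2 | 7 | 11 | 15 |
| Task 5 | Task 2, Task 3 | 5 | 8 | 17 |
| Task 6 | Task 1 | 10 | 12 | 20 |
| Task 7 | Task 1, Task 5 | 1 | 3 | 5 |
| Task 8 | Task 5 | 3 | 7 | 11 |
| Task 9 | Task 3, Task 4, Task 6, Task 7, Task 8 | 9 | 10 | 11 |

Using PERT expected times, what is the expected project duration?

40 days

te_Task 1 = (6 + 4·7 + 14)/6 = 48/6 = 8
te_Task 2 = (12 + 4·14 + 16)/6 = 84/6 = 14
te_Task 3 = (5 + 4·8 + 23)/6 = 60/6 = 10
te_Task 4 = (7 + 4·11 + 15)/6 = 66/6 = 11
te_Task 5 = (5 + 4·8 + 17)/6 = 54/6 = 9
te_Task 6 = (10 + 4·12 + 20)/6 = 78/6 = 13
te_Task 7 = (1 + 4·3 + 5)/6 = 18/6 = 3
te_Task 8 = (3 + 4·7 + 11)/6 = 42/6 = 7
te_Task 9 = (9 + 4·10 + 11)/6 = 60/6 = 10

Forward pass:
ES_Task 1 = 0; EF_Task 1 = 8
ES_Task 2 = 0; EF_Task 2 = 14
ES_Task 3 = 0; EF_Task 3 = 10
ES_Task 4 = 14; EF_Task 4 = 14+11 = 25
ES_Task 5 = max(EF_Task 2=14, EF_Task 3=10) = 14; EF_Task 5 = 14+9 = 23
ES_Task 6 = 8; EF_Task 6 = 8+13 = 21
ES_Task 7 = max(EF_Task 1=8, EF_Task 5=23) = 23; EF_Task 7 = 23+3 = 26
ES_Task 8 = 23; EF_Task 8 = 23+7 = 30
ES_Task 9 = max(EF_Task 3=10, EF_Task 4=25, EF_Task 6=21, EF_Task 7=26, EF_Task 8=30) = 30; EF_Task 9 = 30+10 = 40
Expected project duration μ = 40 days. Critical path: Task 2 → Task 5 → Task 8 → Task 9.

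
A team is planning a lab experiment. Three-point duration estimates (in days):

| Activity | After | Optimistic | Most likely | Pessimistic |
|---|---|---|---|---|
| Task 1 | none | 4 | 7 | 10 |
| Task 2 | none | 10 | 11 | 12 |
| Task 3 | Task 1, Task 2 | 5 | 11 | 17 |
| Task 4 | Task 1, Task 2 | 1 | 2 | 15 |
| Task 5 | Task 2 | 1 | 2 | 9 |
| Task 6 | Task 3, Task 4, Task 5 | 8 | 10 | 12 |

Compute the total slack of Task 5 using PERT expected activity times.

8 days

te_Task 1 = (4 + 4·7 + 10)/6 = 42/6 = 7
te_Task 2 = (10 + 4·11 + 12)/6 = 66/6 = 11
te_Task 3 = (5 + 4·11 + 17)/6 = 66/6 = 11
te_Task 4 = (1 + 4·2 + 15)/6 = 24/6 = 4
te_Task 5 = (1 + 4·2 + 9)/6 = 18/6 = 3
te_Task 6 = (8 + 4·10 + 12)/6 = 60/6 = 10

Forward pass:
ES_Task 1 = 0; EF_Task 1 = 7
ES_Task 2 = 0; EF_Task 2 = 11
ES_Task 3 = max(EF_Task 1=7, EF_Task 2=11) = 11; EF_Task 3 = 11+11 = 22
ES_Task 4 = max(EF_Task 1=7, EF_Task 2=11) = 11; EF_Task 4 = 11+4 = 15
ES_Task 5 = 11; EF_Task 5 = 11+3 = 14
ES_Task 6 = max(EF_Task 3=22, EF_Task 4=15, EF_Task 5=14) = 22; EF_Task 6 = 22+10 = 32
Expected project duration μ = 32 days. Critical path: Task 2 → Task 3 → Task 6.

Backward pass:
LF_Task 6 = 32; LS_Task 6 = 32−10 = 22
LF_Task 5 = LS_Task 6 = 22; LS_Task 5 = 22−3 = 19
LF_Task 4 = LS_Task 6 = 22; LS_Task 4 = 22−4 = 18
LF_Task 3 = LS_Task 6 = 22; LS_Task 3 = 22−11 = 11
LF_Task 2 = min(LS_Task 3=11, LS_Task 4=18, LS_Task 5=19) = 11; LS_Task 2 = 11−11 = 0
LF_Task 1 = min(LS_Task 3=11, LS_Task 4=18) = 11; LS_Task 1 = 11−7 = 4
Slack_Task 5 = LS_Task 5 − ES_Task 5 = 19 − 11 = 8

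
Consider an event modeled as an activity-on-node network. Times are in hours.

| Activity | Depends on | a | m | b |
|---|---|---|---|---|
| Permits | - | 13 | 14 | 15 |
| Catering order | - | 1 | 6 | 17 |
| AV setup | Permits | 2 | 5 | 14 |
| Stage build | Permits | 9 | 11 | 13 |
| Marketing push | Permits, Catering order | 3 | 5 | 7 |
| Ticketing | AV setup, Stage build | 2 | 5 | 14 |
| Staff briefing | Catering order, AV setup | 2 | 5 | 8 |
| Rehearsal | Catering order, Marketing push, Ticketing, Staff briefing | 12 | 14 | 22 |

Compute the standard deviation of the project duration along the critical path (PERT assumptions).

te_Permits = (13 + 4·14 + 15)/6 = 84/6 = 14; σ²_Permits = ((15−13)/6)² = 0.111
te_Catering order = (1 + 4·6 + 17)/6 = 42/6 = 7; σ²_Catering order = ((17−1)/6)² = 7.111
te_AV setup = (2 + 4·5 + 14)/6 = 36/6 = 6; σ²_AV setup = ((14−2)/6)² = 4.000
te_Stage build = (9 + 4·11 + 13)/6 = 66/6 = 11; σ²_Stage build = ((13−9)/6)² = 0.444
te_Marketing push = (3 + 4·5 + 7)/6 = 30/6 = 5; σ²_Marketing push = ((7−3)/6)² = 0.444
te_Ticketing = (2 + 4·5 + 14)/6 = 36/6 = 6; σ²_Ticketing = ((14−2)/6)² = 4.000
te_Staff briefing = (2 + 4·5 + 8)/6 = 30/6 = 5; σ²_Staff briefing = ((8−2)/6)² = 1.000
te_Rehearsal = (12 + 4·14 + 22)/6 = 90/6 = 15; σ²_Rehearsal = ((22−12)/6)² = 2.778

Forward pass:
ES_Permits = 0; EF_Permits = 14
ES_Catering order = 0; EF_Catering order = 7
ES_AV setup = 14; EF_AV setup = 14+6 = 20
ES_Stage build = 14; EF_Stage build = 14+11 = 25
ES_Marketing push = max(EF_Permits=14, EF_Catering order=7) = 14; EF_Marketing push = 14+5 = 19
ES_Ticketing = max(EF_AV setup=20, EF_Stage build=25) = 25; EF_Ticketing = 25+6 = 31
ES_Staff briefing = max(EF_Catering order=7, EF_AV setup=20) = 20; EF_Staff briefing = 20+5 = 25
ES_Rehearsal = max(EF_Catering order=7, EF_Marketing push=19, EF_Ticketing=31, EF_Staff briefing=25) = 31; EF_Rehearsal = 31+15 = 46
Expected project duration μ = 46 hours. Critical path: Permits → Stage build → Ticketing → Rehearsal.

Variance along critical path = 0.111 + 0.444 + 4.000 + 2.778 = 7.333
σ = √7.333 = 2.708 hours

2.71 hours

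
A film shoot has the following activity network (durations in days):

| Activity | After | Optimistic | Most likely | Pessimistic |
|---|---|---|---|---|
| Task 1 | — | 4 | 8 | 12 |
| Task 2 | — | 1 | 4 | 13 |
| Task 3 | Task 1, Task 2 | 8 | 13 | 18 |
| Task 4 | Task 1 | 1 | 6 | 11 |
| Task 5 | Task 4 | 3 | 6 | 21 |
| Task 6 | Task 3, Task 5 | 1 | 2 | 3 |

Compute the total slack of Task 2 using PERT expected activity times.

4 days

te_Task 1 = (4 + 4·8 + 12)/6 = 48/6 = 8
te_Task 2 = (1 + 4·4 + 13)/6 = 30/6 = 5
te_Task 3 = (8 + 4·13 + 18)/6 = 78/6 = 13
te_Task 4 = (1 + 4·6 + 11)/6 = 36/6 = 6
te_Task 5 = (3 + 4·6 + 21)/6 = 48/6 = 8
te_Task 6 = (1 + 4·2 + 3)/6 = 12/6 = 2

Forward pass:
ES_Task 1 = 0; EF_Task 1 = 8
ES_Task 2 = 0; EF_Task 2 = 5
ES_Task 3 = max(EF_Task 1=8, EF_Task 2=5) = 8; EF_Task 3 = 8+13 = 21
ES_Task 4 = 8; EF_Task 4 = 8+6 = 14
ES_Task 5 = 14; EF_Task 5 = 14+8 = 22
ES_Task 6 = max(EF_Task 3=21, EF_Task 5=22) = 22; EF_Task 6 = 22+2 = 24
Expected project duration μ = 24 days. Critical path: Task 1 → Task 4 → Task 5 → Task 6.

Backward pass:
LF_Task 6 = 24; LS_Task 6 = 24−2 = 22
LF_Task 5 = LS_Task 6 = 22; LS_Task 5 = 22−8 = 14
LF_Task 4 = LS_Task 5 = 14; LS_Task 4 = 14−6 = 8
LF_Task 3 = LS_Task 6 = 22; LS_Task 3 = 22−13 = 9
LF_Task 2 = LS_Task 3 = 9; LS_Task 2 = 9−5 = 4
LF_Task 1 = min(LS_Task 3=9, LS_Task 4=8) = 8; LS_Task 1 = 8−8 = 0
Slack_Task 2 = LS_Task 2 − ES_Task 2 = 4 − 0 = 4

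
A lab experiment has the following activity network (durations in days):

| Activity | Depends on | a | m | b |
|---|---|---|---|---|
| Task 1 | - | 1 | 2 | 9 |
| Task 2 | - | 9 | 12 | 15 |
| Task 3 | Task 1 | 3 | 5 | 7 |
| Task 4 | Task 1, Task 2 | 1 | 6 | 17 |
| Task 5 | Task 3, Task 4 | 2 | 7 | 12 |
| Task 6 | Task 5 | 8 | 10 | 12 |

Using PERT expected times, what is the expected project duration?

te_Task 1 = (1 + 4·2 + 9)/6 = 18/6 = 3
te_Task 2 = (9 + 4·12 + 15)/6 = 72/6 = 12
te_Task 3 = (3 + 4·5 + 7)/6 = 30/6 = 5
te_Task 4 = (1 + 4·6 + 17)/6 = 42/6 = 7
te_Task 5 = (2 + 4·7 + 12)/6 = 42/6 = 7
te_Task 6 = (8 + 4·10 + 12)/6 = 60/6 = 10

Forward pass:
ES_Task 1 = 0; EF_Task 1 = 3
ES_Task 2 = 0; EF_Task 2 = 12
ES_Task 3 = 3; EF_Task 3 = 3+5 = 8
ES_Task 4 = max(EF_Task 1=3, EF_Task 2=12) = 12; EF_Task 4 = 12+7 = 19
ES_Task 5 = max(EF_Task 3=8, EF_Task 4=19) = 19; EF_Task 5 = 19+7 = 26
ES_Task 6 = 26; EF_Task 6 = 26+10 = 36
Expected project duration μ = 36 days. Critical path: Task 2 → Task 4 → Task 5 → Task 6.

36 days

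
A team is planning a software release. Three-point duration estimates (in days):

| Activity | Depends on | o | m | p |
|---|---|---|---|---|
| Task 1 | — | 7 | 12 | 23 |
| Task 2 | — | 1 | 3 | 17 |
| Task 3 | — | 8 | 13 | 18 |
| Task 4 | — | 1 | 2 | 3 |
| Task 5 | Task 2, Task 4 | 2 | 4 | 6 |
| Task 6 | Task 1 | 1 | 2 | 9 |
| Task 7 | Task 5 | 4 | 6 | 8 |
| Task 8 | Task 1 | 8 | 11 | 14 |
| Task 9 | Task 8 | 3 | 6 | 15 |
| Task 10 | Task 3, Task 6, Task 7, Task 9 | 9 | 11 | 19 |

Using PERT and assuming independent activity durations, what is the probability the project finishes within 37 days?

te_Task 1 = (7 + 4·12 + 23)/6 = 78/6 = 13; σ²_Task 1 = ((23−7)/6)² = 7.111
te_Task 2 = (1 + 4·3 + 17)/6 = 30/6 = 5; σ²_Task 2 = ((17−1)/6)² = 7.111
te_Task 3 = (8 + 4·13 + 18)/6 = 78/6 = 13; σ²_Task 3 = ((18−8)/6)² = 2.778
te_Task 4 = (1 + 4·2 + 3)/6 = 12/6 = 2; σ²_Task 4 = ((3−1)/6)² = 0.111
te_Task 5 = (2 + 4·4 + 6)/6 = 24/6 = 4; σ²_Task 5 = ((6−2)/6)² = 0.444
te_Task 6 = (1 + 4·2 + 9)/6 = 18/6 = 3; σ²_Task 6 = ((9−1)/6)² = 1.778
te_Task 7 = (4 + 4·6 + 8)/6 = 36/6 = 6; σ²_Task 7 = ((8−4)/6)² = 0.444
te_Task 8 = (8 + 4·11 + 14)/6 = 66/6 = 11; σ²_Task 8 = ((14−8)/6)² = 1.000
te_Task 9 = (3 + 4·6 + 15)/6 = 42/6 = 7; σ²_Task 9 = ((15−3)/6)² = 4.000
te_Task 10 = (9 + 4·11 + 19)/6 = 72/6 = 12; σ²_Task 10 = ((19−9)/6)² = 2.778

Forward pass:
ES_Task 1 = 0; EF_Task 1 = 13
ES_Task 2 = 0; EF_Task 2 = 5
ES_Task 3 = 0; EF_Task 3 = 13
ES_Task 4 = 0; EF_Task 4 = 2
ES_Task 5 = max(EF_Task 2=5, EF_Task 4=2) = 5; EF_Task 5 = 5+4 = 9
ES_Task 6 = 13; EF_Task 6 = 13+3 = 16
ES_Task 7 = 9; EF_Task 7 = 9+6 = 15
ES_Task 8 = 13; EF_Task 8 = 13+11 = 24
ES_Task 9 = 24; EF_Task 9 = 24+7 = 31
ES_Task 10 = max(EF_Task 3=13, EF_Task 6=16, EF_Task 7=15, EF_Task 9=31) = 31; EF_Task 10 = 31+12 = 43
Expected project duration μ = 43 days. Critical path: Task 1 → Task 8 → Task 9 → Task 10.

Variance along critical path = 7.111 + 1.000 + 4.000 + 2.778 = 14.889; σ = √14.889 = 3.859 days.
Z = (37 − 43) / 3.859 = -1.555
P(T ≤ 37) = Φ(-1.555) ≈ 0.060

0.060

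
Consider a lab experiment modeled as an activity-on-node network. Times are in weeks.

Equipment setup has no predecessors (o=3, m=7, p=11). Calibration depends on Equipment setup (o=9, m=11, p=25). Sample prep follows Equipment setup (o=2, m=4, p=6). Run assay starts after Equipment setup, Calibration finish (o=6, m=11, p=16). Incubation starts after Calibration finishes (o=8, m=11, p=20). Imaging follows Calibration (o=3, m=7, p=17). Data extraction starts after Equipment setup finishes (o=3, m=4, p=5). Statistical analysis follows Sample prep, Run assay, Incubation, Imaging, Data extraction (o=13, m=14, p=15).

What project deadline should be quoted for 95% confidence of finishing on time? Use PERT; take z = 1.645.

te_Equipment setup = (3 + 4·7 + 11)/6 = 42/6 = 7; σ²_Equipment setup = ((11−3)/6)² = 1.778
te_Calibration = (9 + 4·11 + 25)/6 = 78/6 = 13; σ²_Calibration = ((25−9)/6)² = 7.111
te_Sample prep = (2 + 4·4 + 6)/6 = 24/6 = 4; σ²_Sample prep = ((6−2)/6)² = 0.444
te_Run assay = (6 + 4·11 + 16)/6 = 66/6 = 11; σ²_Run assay = ((16−6)/6)² = 2.778
te_Incubation = (8 + 4·11 + 20)/6 = 72/6 = 12; σ²_Incubation = ((20−8)/6)² = 4.000
te_Imaging = (3 + 4·7 + 17)/6 = 48/6 = 8; σ²_Imaging = ((17−3)/6)² = 5.444
te_Data extraction = (3 + 4·4 + 5)/6 = 24/6 = 4; σ²_Data extraction = ((5−3)/6)² = 0.111
te_Statistical analysis = (13 + 4·14 + 15)/6 = 84/6 = 14; σ²_Statistical analysis = ((15−13)/6)² = 0.111

Forward pass:
ES_Equipment setup = 0; EF_Equipment setup = 7
ES_Calibration = 7; EF_Calibration = 7+13 = 20
ES_Sample prep = 7; EF_Sample prep = 7+4 = 11
ES_Run assay = max(EF_Equipment setup=7, EF_Calibration=20) = 20; EF_Run assay = 20+11 = 31
ES_Incubation = 20; EF_Incubation = 20+12 = 32
ES_Imaging = 20; EF_Imaging = 20+8 = 28
ES_Data extraction = 7; EF_Data extraction = 7+4 = 11
ES_Statistical analysis = max(EF_Sample prep=11, EF_Run assay=31, EF_Incubation=32, EF_Imaging=28, EF_Data extraction=11) = 32; EF_Statistical analysis = 32+14 = 46
Expected project duration μ = 46 weeks. Critical path: Equipment setup → Calibration → Incubation → Statistical analysis.

Variance along critical path = 1.778 + 7.111 + 4.000 + 0.111 = 13.000; σ = 3.606 weeks.
D = μ + z·σ = 46 + 1.645·3.606 = 51.9 weeks

51.9 weeks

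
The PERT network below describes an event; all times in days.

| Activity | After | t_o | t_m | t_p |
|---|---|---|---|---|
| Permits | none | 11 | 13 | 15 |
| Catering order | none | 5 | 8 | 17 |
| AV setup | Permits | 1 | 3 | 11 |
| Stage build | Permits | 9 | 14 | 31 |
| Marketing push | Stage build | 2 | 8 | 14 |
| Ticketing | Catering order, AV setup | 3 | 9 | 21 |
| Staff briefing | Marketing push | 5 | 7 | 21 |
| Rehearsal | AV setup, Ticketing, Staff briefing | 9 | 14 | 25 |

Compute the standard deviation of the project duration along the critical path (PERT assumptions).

te_Permits = (11 + 4·13 + 15)/6 = 78/6 = 13; σ²_Permits = ((15−11)/6)² = 0.444
te_Catering order = (5 + 4·8 + 17)/6 = 54/6 = 9; σ²_Catering order = ((17−5)/6)² = 4.000
te_AV setup = (1 + 4·3 + 11)/6 = 24/6 = 4; σ²_AV setup = ((11−1)/6)² = 2.778
te_Stage build = (9 + 4·14 + 31)/6 = 96/6 = 16; σ²_Stage build = ((31−9)/6)² = 13.444
te_Marketing push = (2 + 4·8 + 14)/6 = 48/6 = 8; σ²_Marketing push = ((14−2)/6)² = 4.000
te_Ticketing = (3 + 4·9 + 21)/6 = 60/6 = 10; σ²_Ticketing = ((21−3)/6)² = 9.000
te_Staff briefing = (5 + 4·7 + 21)/6 = 54/6 = 9; σ²_Staff briefing = ((21−5)/6)² = 7.111
te_Rehearsal = (9 + 4·14 + 25)/6 = 90/6 = 15; σ²_Rehearsal = ((25−9)/6)² = 7.111

Forward pass:
ES_Permits = 0; EF_Permits = 13
ES_Catering order = 0; EF_Catering order = 9
ES_AV setup = 13; EF_AV setup = 13+4 = 17
ES_Stage build = 13; EF_Stage build = 13+16 = 29
ES_Marketing push = 29; EF_Marketing push = 29+8 = 37
ES_Ticketing = max(EF_Catering order=9, EF_AV setup=17) = 17; EF_Ticketing = 17+10 = 27
ES_Staff briefing = 37; EF_Staff briefing = 37+9 = 46
ES_Rehearsal = max(EF_AV setup=17, EF_Ticketing=27, EF_Staff briefing=46) = 46; EF_Rehearsal = 46+15 = 61
Expected project duration μ = 61 days. Critical path: Permits → Stage build → Marketing push → Staff briefing → Rehearsal.

Variance along critical path = 0.444 + 13.444 + 4.000 + 7.111 + 7.111 = 32.111
σ = √32.111 = 5.667 days

5.67 days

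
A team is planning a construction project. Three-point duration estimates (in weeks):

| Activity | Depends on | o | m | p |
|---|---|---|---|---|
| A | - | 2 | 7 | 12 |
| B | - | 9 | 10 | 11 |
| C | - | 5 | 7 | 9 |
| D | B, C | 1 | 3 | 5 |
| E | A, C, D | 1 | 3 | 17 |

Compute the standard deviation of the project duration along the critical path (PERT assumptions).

2.77 weeks

te_A = (2 + 4·7 + 12)/6 = 42/6 = 7; σ²_A = ((12−2)/6)² = 2.778
te_B = (9 + 4·10 + 11)/6 = 60/6 = 10; σ²_B = ((11−9)/6)² = 0.111
te_C = (5 + 4·7 + 9)/6 = 42/6 = 7; σ²_C = ((9−5)/6)² = 0.444
te_D = (1 + 4·3 + 5)/6 = 18/6 = 3; σ²_D = ((5−1)/6)² = 0.444
te_E = (1 + 4·3 + 17)/6 = 30/6 = 5; σ²_E = ((17−1)/6)² = 7.111

Forward pass:
ES_A = 0; EF_A = 7
ES_B = 0; EF_B = 10
ES_C = 0; EF_C = 7
ES_D = max(EF_B=10, EF_C=7) = 10; EF_D = 10+3 = 13
ES_E = max(EF_A=7, EF_C=7, EF_D=13) = 13; EF_E = 13+5 = 18
Expected project duration μ = 18 weeks. Critical path: B → D → E.

Variance along critical path = 0.111 + 0.444 + 7.111 = 7.667
σ = √7.667 = 2.769 weeks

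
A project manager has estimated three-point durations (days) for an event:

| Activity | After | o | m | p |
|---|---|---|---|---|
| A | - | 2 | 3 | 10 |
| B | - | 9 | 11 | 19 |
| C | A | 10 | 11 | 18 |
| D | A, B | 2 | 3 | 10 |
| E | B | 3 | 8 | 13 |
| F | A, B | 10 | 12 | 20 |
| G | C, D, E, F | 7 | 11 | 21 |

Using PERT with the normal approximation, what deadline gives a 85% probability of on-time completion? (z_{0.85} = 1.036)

40.4 days

te_A = (2 + 4·3 + 10)/6 = 24/6 = 4; σ²_A = ((10−2)/6)² = 1.778
te_B = (9 + 4·11 + 19)/6 = 72/6 = 12; σ²_B = ((19−9)/6)² = 2.778
te_C = (10 + 4·11 + 18)/6 = 72/6 = 12; σ²_C = ((18−10)/6)² = 1.778
te_D = (2 + 4·3 + 10)/6 = 24/6 = 4; σ²_D = ((10−2)/6)² = 1.778
te_E = (3 + 4·8 + 13)/6 = 48/6 = 8; σ²_E = ((13−3)/6)² = 2.778
te_F = (10 + 4·12 + 20)/6 = 78/6 = 13; σ²_F = ((20−10)/6)² = 2.778
te_G = (7 + 4·11 + 21)/6 = 72/6 = 12; σ²_G = ((21−7)/6)² = 5.444

Forward pass:
ES_A = 0; EF_A = 4
ES_B = 0; EF_B = 12
ES_C = 4; EF_C = 4+12 = 16
ES_D = max(EF_A=4, EF_B=12) = 12; EF_D = 12+4 = 16
ES_E = 12; EF_E = 12+8 = 20
ES_F = max(EF_A=4, EF_B=12) = 12; EF_F = 12+13 = 25
ES_G = max(EF_C=16, EF_D=16, EF_E=20, EF_F=25) = 25; EF_G = 25+12 = 37
Expected project duration μ = 37 days. Critical path: B → F → G.

Variance along critical path = 2.778 + 2.778 + 5.444 = 11.000; σ = 3.317 days.
D = μ + z·σ = 37 + 1.036·3.317 = 40.4 days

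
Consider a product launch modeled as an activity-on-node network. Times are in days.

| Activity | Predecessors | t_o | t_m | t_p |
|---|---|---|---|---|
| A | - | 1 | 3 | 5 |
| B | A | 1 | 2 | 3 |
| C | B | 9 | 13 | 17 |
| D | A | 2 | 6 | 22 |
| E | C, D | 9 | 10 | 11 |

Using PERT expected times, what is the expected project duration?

28 days

te_A = (1 + 4·3 + 5)/6 = 18/6 = 3
te_B = (1 + 4·2 + 3)/6 = 12/6 = 2
te_C = (9 + 4·13 + 17)/6 = 78/6 = 13
te_D = (2 + 4·6 + 22)/6 = 48/6 = 8
te_E = (9 + 4·10 + 11)/6 = 60/6 = 10

Forward pass:
ES_A = 0; EF_A = 3
ES_B = 3; EF_B = 3+2 = 5
ES_C = 5; EF_C = 5+13 = 18
ES_D = 3; EF_D = 3+8 = 11
ES_E = max(EF_C=18, EF_D=11) = 18; EF_E = 18+10 = 28
Expected project duration μ = 28 days. Critical path: A → B → C → E.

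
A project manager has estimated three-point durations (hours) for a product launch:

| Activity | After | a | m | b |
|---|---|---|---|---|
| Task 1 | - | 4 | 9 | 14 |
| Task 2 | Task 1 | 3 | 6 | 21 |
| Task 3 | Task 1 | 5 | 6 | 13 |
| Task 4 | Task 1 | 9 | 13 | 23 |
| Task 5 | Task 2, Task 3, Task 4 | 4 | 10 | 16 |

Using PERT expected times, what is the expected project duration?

33 hours

te_Task 1 = (4 + 4·9 + 14)/6 = 54/6 = 9
te_Task 2 = (3 + 4·6 + 21)/6 = 48/6 = 8
te_Task 3 = (5 + 4·6 + 13)/6 = 42/6 = 7
te_Task 4 = (9 + 4·13 + 23)/6 = 84/6 = 14
te_Task 5 = (4 + 4·10 + 16)/6 = 60/6 = 10

Forward pass:
ES_Task 1 = 0; EF_Task 1 = 9
ES_Task 2 = 9; EF_Task 2 = 9+8 = 17
ES_Task 3 = 9; EF_Task 3 = 9+7 = 16
ES_Task 4 = 9; EF_Task 4 = 9+14 = 23
ES_Task 5 = max(EF_Task 2=17, EF_Task 3=16, EF_Task 4=23) = 23; EF_Task 5 = 23+10 = 33
Expected project duration μ = 33 hours. Critical path: Task 1 → Task 4 → Task 5.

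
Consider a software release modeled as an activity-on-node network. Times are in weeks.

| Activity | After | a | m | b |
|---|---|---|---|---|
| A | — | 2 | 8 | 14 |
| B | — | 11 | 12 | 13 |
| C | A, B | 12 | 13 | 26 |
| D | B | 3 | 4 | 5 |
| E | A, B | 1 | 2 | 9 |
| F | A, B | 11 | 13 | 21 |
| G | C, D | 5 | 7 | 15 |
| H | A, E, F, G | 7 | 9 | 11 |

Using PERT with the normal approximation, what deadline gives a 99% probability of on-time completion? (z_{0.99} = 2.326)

50.9 weeks

te_A = (2 + 4·8 + 14)/6 = 48/6 = 8; σ²_A = ((14−2)/6)² = 4.000
te_B = (11 + 4·12 + 13)/6 = 72/6 = 12; σ²_B = ((13−11)/6)² = 0.111
te_C = (12 + 4·13 + 26)/6 = 90/6 = 15; σ²_C = ((26−12)/6)² = 5.444
te_D = (3 + 4·4 + 5)/6 = 24/6 = 4; σ²_D = ((5−3)/6)² = 0.111
te_E = (1 + 4·2 + 9)/6 = 18/6 = 3; σ²_E = ((9−1)/6)² = 1.778
te_F = (11 + 4·13 + 21)/6 = 84/6 = 14; σ²_F = ((21−11)/6)² = 2.778
te_G = (5 + 4·7 + 15)/6 = 48/6 = 8; σ²_G = ((15−5)/6)² = 2.778
te_H = (7 + 4·9 + 11)/6 = 54/6 = 9; σ²_H = ((11−7)/6)² = 0.444

Forward pass:
ES_A = 0; EF_A = 8
ES_B = 0; EF_B = 12
ES_C = max(EF_A=8, EF_B=12) = 12; EF_C = 12+15 = 27
ES_D = 12; EF_D = 12+4 = 16
ES_E = max(EF_A=8, EF_B=12) = 12; EF_E = 12+3 = 15
ES_F = max(EF_A=8, EF_B=12) = 12; EF_F = 12+14 = 26
ES_G = max(EF_C=27, EF_D=16) = 27; EF_G = 27+8 = 35
ES_H = max(EF_A=8, EF_E=15, EF_F=26, EF_G=35) = 35; EF_H = 35+9 = 44
Expected project duration μ = 44 weeks. Critical path: B → C → G → H.

Variance along critical path = 0.111 + 5.444 + 2.778 + 0.444 = 8.778; σ = 2.963 weeks.
D = μ + z·σ = 44 + 2.326·2.963 = 50.9 weeks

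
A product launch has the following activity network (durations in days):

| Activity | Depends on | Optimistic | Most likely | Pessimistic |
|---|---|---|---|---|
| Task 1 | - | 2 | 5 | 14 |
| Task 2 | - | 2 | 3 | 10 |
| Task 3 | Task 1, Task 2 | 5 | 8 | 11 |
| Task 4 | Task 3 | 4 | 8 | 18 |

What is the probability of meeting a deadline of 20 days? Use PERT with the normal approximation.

0.177

te_Task 1 = (2 + 4·5 + 14)/6 = 36/6 = 6; σ²_Task 1 = ((14−2)/6)² = 4.000
te_Task 2 = (2 + 4·3 + 10)/6 = 24/6 = 4; σ²_Task 2 = ((10−2)/6)² = 1.778
te_Task 3 = (5 + 4·8 + 11)/6 = 48/6 = 8; σ²_Task 3 = ((11−5)/6)² = 1.000
te_Task 4 = (4 + 4·8 + 18)/6 = 54/6 = 9; σ²_Task 4 = ((18−4)/6)² = 5.444

Forward pass:
ES_Task 1 = 0; EF_Task 1 = 6
ES_Task 2 = 0; EF_Task 2 = 4
ES_Task 3 = max(EF_Task 1=6, EF_Task 2=4) = 6; EF_Task 3 = 6+8 = 14
ES_Task 4 = 14; EF_Task 4 = 14+9 = 23
Expected project duration μ = 23 days. Critical path: Task 1 → Task 3 → Task 4.

Variance along critical path = 4.000 + 1.000 + 5.444 = 10.444; σ = √10.444 = 3.232 days.
Z = (20 − 23) / 3.232 = -0.928
P(T ≤ 20) = Φ(-0.928) ≈ 0.177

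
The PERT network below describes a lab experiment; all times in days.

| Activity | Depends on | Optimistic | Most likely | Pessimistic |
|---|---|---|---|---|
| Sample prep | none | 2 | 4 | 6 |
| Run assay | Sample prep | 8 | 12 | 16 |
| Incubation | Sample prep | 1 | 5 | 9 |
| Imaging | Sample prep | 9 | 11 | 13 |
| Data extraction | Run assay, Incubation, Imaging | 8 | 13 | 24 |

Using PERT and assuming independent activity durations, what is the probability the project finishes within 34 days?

te_Sample prep = (2 + 4·4 + 6)/6 = 24/6 = 4; σ²_Sample prep = ((6−2)/6)² = 0.444
te_Run assay = (8 + 4·12 + 16)/6 = 72/6 = 12; σ²_Run assay = ((16−8)/6)² = 1.778
te_Incubation = (1 + 4·5 + 9)/6 = 30/6 = 5; σ²_Incubation = ((9−1)/6)² = 1.778
te_Imaging = (9 + 4·11 + 13)/6 = 66/6 = 11; σ²_Imaging = ((13−9)/6)² = 0.444
te_Data extraction = (8 + 4·13 + 24)/6 = 84/6 = 14; σ²_Data extraction = ((24−8)/6)² = 7.111

Forward pass:
ES_Sample prep = 0; EF_Sample prep = 4
ES_Run assay = 4; EF_Run assay = 4+12 = 16
ES_Incubation = 4; EF_Incubation = 4+5 = 9
ES_Imaging = 4; EF_Imaging = 4+11 = 15
ES_Data extraction = max(EF_Run assay=16, EF_Incubation=9, EF_Imaging=15) = 16; EF_Data extraction = 16+14 = 30
Expected project duration μ = 30 days. Critical path: Sample prep → Run assay → Data extraction.

Variance along critical path = 0.444 + 1.778 + 7.111 = 9.333; σ = √9.333 = 3.055 days.
Z = (34 − 30) / 3.055 = 1.309
P(T ≤ 34) = Φ(1.309) ≈ 0.905

0.905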